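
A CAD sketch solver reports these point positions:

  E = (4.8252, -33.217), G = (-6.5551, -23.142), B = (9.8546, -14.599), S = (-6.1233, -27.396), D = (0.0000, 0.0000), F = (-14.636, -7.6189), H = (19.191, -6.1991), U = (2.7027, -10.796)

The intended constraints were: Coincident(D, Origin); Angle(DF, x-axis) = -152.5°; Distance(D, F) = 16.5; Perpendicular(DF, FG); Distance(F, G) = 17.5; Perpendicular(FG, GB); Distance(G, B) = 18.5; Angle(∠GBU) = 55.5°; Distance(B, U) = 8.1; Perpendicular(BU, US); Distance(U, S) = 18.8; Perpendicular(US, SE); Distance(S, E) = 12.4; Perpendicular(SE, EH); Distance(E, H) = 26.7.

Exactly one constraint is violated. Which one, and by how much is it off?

Distance(E, H) = 26.7 — off by 3.90.

D = (0.00, 0.00) ✓; DF at -152.5° ✓; |DF| = 16.50 ✓; ∠(DF, FG) = 90.00° ✓; |FG| = 17.50 ✓; ∠(FG, GB) = 90.00° ✓; |GB| = 18.50 ✓; ∠GBU = 55.50° ✓; |BU| = 8.100 ✓; ∠(BU, US) = 90.00° ✓; |US| = 18.80 ✓; ∠(US, SE) = 90.00° ✓; |SE| = 12.40 ✓; ∠(SE, EH) = 90.00° ✓; |EH| = 30.60 ✗.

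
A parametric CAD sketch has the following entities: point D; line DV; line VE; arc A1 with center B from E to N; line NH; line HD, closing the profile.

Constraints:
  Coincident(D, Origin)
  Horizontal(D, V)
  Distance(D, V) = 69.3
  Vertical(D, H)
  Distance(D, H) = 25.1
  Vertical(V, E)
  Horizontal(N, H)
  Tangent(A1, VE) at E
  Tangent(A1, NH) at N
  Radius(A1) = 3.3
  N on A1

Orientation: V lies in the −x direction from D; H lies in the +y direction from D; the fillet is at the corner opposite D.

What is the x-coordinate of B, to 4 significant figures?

-66.00

D is at the origin; DV is horizontal with |DV| = 69.3 and V on the −x side, so V = (-69.30, 0.000). D and H share the same x with |DH| = 25.1 and H on the +y side, so H = (0.000, 25.10). The virtual corner opposite D is at (-69.30, 25.10). A1 meets VE tangentially, so BE is at right angles to VE and A1 meets NH tangentially, so BN is at right angles to NH, with radius 3.3, so the center B sits 3.3 in from both sides at B = (-66.00, 21.80). So B.x = -66.00.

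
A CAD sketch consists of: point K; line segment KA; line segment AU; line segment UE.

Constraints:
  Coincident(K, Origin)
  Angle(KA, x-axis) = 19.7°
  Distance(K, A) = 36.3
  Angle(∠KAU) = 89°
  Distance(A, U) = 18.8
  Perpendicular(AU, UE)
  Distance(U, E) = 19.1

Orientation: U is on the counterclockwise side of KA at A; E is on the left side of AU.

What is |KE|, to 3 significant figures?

25.0

K is at the origin; KA runs at 19.7° with length 36.3, so A = 36.3·(cos 19.7°, sin 19.7°) = (34.2, 12.2). ∠KAU = 89.0°, so AU runs at 19.7° + (180° − 89.0°) = 111° from the x-axis; with |AU| = 18.8, U = A + 18.8·(cos 111°, sin 111°) = (27.5, 29.8). AU ⟂ UE; with |UE| = 19.1 on the left of AU, E = U + 19.1·(-0.935, -0.353) = (9.66, 23.1). Then |KE| = |E − K| = 25.0.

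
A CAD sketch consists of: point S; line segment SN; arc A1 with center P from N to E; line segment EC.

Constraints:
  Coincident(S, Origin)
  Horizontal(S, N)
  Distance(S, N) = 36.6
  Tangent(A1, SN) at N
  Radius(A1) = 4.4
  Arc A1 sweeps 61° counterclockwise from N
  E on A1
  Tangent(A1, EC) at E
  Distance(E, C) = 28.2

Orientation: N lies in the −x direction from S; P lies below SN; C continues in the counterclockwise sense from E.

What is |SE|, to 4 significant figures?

40.51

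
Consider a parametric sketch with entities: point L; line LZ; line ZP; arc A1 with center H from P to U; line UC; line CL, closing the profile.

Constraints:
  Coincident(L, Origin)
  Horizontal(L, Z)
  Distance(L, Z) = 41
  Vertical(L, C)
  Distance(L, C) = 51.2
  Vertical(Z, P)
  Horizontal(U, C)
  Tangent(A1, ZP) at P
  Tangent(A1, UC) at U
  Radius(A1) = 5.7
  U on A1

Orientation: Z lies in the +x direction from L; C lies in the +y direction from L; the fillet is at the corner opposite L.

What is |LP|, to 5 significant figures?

61.247

The virtual corner opposite L is at (41.000, 51.200). The tangent condition forces HP to be normal to ZP and A1 meets UC tangentially, so HU is at right angles to UC, with radius 5.7, so the center H sits 5.7 in from both sides at H = (35.300, 45.500). That places the tangent points at P = (41.000, 45.500) on ZP and U = (35.300, 51.200) on UC. Then |LP| = |P − L| = 61.247.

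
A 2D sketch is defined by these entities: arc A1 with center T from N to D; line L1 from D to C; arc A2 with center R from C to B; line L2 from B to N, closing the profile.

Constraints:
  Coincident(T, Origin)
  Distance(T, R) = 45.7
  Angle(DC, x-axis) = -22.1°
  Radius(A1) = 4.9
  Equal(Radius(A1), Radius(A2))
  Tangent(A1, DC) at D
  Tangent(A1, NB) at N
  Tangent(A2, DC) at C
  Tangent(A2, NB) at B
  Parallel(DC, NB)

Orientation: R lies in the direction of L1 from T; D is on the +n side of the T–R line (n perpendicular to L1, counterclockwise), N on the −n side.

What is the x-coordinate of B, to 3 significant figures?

40.5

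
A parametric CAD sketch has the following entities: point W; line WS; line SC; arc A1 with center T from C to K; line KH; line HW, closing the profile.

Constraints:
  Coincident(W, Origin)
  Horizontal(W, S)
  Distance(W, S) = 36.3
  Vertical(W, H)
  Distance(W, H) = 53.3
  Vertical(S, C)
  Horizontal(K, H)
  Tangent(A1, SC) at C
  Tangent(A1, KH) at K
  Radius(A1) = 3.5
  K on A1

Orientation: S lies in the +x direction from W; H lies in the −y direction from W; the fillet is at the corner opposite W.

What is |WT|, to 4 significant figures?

59.63

W is at the origin; WS is horizontal with |WS| = 36.3 and S on the +x side, so S = (36.30, 0.000). WH is vertical with |WH| = 53.3 and H on the −y side, so H = (0.000, -53.30). The virtual corner opposite W is at (36.30, -53.30). Since A1 is tangent to SC there, TC ⟂ SC and A1 meets KH tangentially, so TK is at right angles to KH, with radius 3.5, so the center T sits 3.5 in from both sides at T = (32.80, -49.80). Then |WT| = |T − W| = 59.63.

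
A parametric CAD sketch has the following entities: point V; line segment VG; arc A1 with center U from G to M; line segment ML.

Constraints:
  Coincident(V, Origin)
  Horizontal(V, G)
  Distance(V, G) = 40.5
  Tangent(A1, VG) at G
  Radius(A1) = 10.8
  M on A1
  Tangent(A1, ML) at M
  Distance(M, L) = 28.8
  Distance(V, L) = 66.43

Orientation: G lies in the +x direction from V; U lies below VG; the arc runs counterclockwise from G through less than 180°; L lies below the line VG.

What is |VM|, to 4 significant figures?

38.08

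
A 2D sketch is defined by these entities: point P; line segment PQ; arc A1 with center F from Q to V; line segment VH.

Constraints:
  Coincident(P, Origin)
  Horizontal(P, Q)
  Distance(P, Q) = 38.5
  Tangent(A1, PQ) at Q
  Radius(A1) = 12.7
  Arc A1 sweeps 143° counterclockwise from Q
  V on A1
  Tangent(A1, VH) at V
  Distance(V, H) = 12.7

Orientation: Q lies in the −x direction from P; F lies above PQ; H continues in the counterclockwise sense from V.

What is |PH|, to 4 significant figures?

51.09

P is at the origin; P and Q share the same y with |PQ| = 38.5 and Q on the −x side, so Q = (-38.50, 0.000). A1 meets PQ tangentially, so FQ is at right angles to PQ, so F = Q + (0, 12.7) = (-38.50, 12.70). On A1, Q sits at bearing -90° from F; a 143° counterclockwise sweep puts V at bearing 53°, so V = F + 12.7·(cos 53°, sin 53°) = (-30.86, 22.84). Since A1 is tangent to VH there, FV ⟂ VH, so VH runs along (−sin 53°, cos 53°); with |VH| = 12.7, H = (-41.00, 30.49). Then |PH| = |H − P| = 51.09.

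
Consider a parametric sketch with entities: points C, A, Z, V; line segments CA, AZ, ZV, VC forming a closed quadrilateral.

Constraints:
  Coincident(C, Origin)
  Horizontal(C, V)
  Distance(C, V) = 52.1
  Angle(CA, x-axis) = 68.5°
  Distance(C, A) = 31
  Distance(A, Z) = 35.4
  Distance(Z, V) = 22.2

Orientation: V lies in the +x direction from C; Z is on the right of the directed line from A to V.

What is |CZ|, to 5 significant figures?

29.965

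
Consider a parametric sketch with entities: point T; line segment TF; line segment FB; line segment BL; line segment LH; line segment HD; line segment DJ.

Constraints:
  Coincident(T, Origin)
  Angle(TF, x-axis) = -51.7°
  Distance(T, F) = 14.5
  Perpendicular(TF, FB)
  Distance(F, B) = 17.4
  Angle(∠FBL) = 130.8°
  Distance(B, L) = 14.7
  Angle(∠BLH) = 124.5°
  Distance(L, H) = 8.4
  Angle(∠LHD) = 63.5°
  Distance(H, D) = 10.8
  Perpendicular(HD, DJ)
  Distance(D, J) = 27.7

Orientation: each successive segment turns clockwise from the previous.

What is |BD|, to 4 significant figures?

12.16

T is at the origin; TF runs at -51.7° with length 14.5, so F = (8.987, -11.38). TF ⟂ FB, so FB runs at -141.7°; with |FB| = 17.4, B = (-4.668, -22.16). ∠FBL = 130.8° gives BL at 169.1° from the x-axis; with |BL| = 14.7, L = (-19.10, -19.38). ∠BLH = 124.5° gives LH at 113.6° from the x-axis; with |LH| = 8.4, H = (-22.47, -11.69). ∠LHD = 63.5° gives HD at -2.900° from the x-axis; with |HD| = 10.8, D = (-11.68, -12.23). Then |BD| = |D − B| = 12.16.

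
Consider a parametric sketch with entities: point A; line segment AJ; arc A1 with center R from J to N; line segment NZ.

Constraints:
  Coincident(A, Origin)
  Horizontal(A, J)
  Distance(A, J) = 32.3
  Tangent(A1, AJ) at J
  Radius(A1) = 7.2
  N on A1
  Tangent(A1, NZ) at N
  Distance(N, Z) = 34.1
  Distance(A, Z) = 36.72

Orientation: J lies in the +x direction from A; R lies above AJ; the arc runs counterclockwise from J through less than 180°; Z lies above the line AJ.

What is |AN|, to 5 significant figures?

39.112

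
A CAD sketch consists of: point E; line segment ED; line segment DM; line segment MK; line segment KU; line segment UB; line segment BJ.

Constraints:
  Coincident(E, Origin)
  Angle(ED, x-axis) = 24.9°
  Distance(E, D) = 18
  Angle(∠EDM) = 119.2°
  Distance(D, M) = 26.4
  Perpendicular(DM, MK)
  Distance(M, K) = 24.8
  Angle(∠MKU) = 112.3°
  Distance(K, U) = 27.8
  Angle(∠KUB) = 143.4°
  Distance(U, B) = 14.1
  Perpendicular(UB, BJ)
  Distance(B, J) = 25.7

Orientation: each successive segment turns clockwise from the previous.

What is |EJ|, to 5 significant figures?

9.0093

E is at the origin; ED runs at 24.9° with length 18.0, so D = (16.327, 7.5786). ∠EDM = 119.2° gives DM at -35.900° from the x-axis; with |DM| = 26.4, M = (37.712, -7.9016). DM is perpendicular to MK, so MK runs at -125.90°; with |MK| = 24.8, K = (23.170, -27.991). ∠MKU = 112.3° gives KU at 166.40° from the x-axis; with |KU| = 27.8, U = (-3.8507, -21.454). ∠KUB = 143.4° gives UB at 129.80° from the x-axis; with |UB| = 14.1, B = (-12.876, -10.621). UB ⟂ BJ, so BJ runs at 39.800°; with |BJ| = 25.7, J = (6.8687, 5.8299). Then |EJ| = |J − E| = 9.0093.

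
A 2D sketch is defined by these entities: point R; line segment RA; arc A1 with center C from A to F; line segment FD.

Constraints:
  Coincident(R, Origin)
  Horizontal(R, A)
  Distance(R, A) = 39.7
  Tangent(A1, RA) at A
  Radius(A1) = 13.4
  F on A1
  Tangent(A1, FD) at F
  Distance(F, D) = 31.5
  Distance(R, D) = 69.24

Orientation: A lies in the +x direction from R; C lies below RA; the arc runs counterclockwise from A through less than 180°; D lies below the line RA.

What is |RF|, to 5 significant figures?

37.903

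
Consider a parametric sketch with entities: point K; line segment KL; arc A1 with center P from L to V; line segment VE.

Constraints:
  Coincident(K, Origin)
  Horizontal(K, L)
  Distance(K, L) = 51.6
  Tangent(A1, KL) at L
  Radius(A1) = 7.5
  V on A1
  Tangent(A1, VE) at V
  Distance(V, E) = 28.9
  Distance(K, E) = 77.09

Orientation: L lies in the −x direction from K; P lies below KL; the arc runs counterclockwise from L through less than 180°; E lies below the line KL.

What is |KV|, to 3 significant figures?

58.5

Checks: |PV| = 7.500 ✓; ∠(PV, VE) = 90.00° ✓; |VE| = 28.90 ✓; |KE| = 77.09 ✓.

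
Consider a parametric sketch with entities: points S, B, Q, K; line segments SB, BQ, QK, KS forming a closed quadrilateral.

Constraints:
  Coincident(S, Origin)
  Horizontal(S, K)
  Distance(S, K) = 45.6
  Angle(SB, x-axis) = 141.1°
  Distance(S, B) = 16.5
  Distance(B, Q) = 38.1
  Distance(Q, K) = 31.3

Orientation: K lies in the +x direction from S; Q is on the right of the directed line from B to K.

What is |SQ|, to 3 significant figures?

21.6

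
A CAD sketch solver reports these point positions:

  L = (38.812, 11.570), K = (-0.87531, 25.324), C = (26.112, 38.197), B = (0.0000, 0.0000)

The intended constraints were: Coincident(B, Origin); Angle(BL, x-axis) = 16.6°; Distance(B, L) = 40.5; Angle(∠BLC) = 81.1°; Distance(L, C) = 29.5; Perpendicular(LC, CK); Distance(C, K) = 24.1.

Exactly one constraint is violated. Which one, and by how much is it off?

Distance(C, K) = 24.1 — off by 5.80.

B = (0.00, 0.00) ✓; BL at 16.60° ✓; |BL| = 40.50 ✓; ∠BLC = 81.10° ✓; |LC| = 29.50 ✓; ∠(LC, CK) = 90.00° ✓; |CK| = 29.90 ✗.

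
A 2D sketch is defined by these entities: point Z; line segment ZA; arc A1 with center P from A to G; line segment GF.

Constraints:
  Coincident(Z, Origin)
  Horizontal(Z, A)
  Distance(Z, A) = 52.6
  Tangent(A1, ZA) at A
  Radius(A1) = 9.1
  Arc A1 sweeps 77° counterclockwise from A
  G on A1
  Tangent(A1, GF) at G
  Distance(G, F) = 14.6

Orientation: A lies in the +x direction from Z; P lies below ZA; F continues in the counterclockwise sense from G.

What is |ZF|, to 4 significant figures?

45.70

Z is at the origin; ZA is horizontal with |ZA| = 52.6 and A on the +x side, so A = (52.60, 0.000). Tangency of A1 to ZA means the radius PA is perpendicular to ZA, so P = A + (0, -9.1) = (52.60, -9.100). On A1, A sits at bearing 90° from P; a 77° counterclockwise sweep puts G at bearing 167°, so G = P + 9.1·(cos 167°, sin 167°) = (43.73, -7.053). Tangency of A1 to GF means the radius PG is perpendicular to GF, so GF runs along (−sin 167°, cos 167°); with |GF| = 14.6, F = (40.45, -21.28). Then |ZF| = |F − Z| = 45.70.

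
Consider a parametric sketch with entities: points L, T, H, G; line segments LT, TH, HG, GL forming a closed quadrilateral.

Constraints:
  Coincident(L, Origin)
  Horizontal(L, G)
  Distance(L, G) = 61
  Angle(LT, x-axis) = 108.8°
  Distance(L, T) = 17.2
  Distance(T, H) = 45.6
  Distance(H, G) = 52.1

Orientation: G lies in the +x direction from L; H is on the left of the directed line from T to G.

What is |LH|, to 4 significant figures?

53.22

Checks: L.y = 0.00, G.y = 0.00 ✓; |TH| = 45.60 ✓; |HG| = 52.10 ✓.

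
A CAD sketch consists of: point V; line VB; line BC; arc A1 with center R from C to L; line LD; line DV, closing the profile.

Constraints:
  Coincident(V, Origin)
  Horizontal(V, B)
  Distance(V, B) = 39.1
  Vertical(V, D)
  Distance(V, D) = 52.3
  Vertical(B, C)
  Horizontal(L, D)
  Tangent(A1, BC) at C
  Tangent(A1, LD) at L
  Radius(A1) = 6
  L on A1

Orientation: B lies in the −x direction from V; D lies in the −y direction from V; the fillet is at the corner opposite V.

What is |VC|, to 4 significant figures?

60.60

V is at the origin; V and B share the same y with |VB| = 39.1 and B on the −x side, so B = (-39.10, 0.000). VD is vertical with |VD| = 52.3 and D on the −y side, so D = (0.000, -52.30). The virtual corner opposite V is at (-39.10, -52.30). A1 meets BC tangentially, so RC is at right angles to BC and A1 meets LD tangentially, so RL is at right angles to LD, with radius 6.0, so the center R sits 6.0 in from both sides at R = (-33.10, -46.30). That places the tangent points at C = (-39.10, -46.30) on BC and L = (-33.10, -52.30) on LD. Then |VC| = |C − V| = 60.60.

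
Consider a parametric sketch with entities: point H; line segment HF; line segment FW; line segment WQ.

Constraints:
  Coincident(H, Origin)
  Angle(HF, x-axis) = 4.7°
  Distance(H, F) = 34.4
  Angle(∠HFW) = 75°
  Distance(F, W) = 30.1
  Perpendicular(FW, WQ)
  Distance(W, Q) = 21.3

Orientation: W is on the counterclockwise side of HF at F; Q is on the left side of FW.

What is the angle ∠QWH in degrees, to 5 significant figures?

32.535°

∠HFW = 75.0°, so FW runs at 4.7° + (180° − 75.0°) = 109.70° from the x-axis; with |FW| = 30.1, W = F + 30.1·(cos 109.70°, sin 109.70°) = (24.138, 31.157). The perpendicularity gives WQ at right angles to FW; with |WQ| = 21.3 on the left of FW, Q = W + 21.3·(-0.94147, -0.33710) = (4.0844, 23.977). Then cos ∠QWH = WQ·WH / (|WQ||WH|), giving 32.535°.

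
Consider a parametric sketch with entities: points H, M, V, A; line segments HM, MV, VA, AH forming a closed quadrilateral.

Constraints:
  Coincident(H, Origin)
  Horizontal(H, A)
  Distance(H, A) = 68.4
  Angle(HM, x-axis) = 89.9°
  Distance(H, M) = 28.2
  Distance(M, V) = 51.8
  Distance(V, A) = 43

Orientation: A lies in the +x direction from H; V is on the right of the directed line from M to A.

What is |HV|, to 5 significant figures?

32.079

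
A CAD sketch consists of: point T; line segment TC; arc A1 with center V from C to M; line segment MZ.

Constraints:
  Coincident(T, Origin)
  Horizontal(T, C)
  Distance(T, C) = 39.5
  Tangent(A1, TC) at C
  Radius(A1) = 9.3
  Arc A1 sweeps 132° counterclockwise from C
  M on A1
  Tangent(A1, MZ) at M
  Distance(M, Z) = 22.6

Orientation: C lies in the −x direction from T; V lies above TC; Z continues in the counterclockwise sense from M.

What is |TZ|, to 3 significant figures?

57.6

On A1, C sits at bearing -90° from V; a 132° counterclockwise sweep puts M at bearing 42°, so M = V + 9.3·(cos 42°, sin 42°) = (-32.6, 15.5). Tangency of A1 to MZ means the radius VM is perpendicular to MZ, so MZ runs along (−sin 42°, cos 42°); with |MZ| = 22.6, Z = (-47.7, 32.3). Then |TZ| = |Z − T| = 57.6.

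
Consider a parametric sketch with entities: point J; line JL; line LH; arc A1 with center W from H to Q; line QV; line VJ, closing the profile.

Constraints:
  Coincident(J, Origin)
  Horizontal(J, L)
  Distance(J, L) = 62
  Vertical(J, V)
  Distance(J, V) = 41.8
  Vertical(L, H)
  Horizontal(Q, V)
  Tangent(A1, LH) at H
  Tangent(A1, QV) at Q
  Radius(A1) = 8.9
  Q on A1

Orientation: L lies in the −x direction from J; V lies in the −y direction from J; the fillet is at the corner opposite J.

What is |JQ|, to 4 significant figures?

67.58

J is at the origin; JL is horizontal with |JL| = 62.0 and L on the −x side, so L = (-62.00, 0.000). J and V share the same x with |JV| = 41.8 and V on the −y side, so V = (0.000, -41.80). The virtual corner opposite J is at (-62.00, -41.80). Tangency of A1 to LH means the radius WH is perpendicular to LH and since A1 is tangent to QV there, WQ ⟂ QV, with radius 8.9, so the center W sits 8.9 in from both sides at W = (-53.10, -32.90). That places the tangent points at H = (-62.00, -32.90) on LH and Q = (-53.10, -41.80) on QV. Then |JQ| = |Q − J| = 67.58.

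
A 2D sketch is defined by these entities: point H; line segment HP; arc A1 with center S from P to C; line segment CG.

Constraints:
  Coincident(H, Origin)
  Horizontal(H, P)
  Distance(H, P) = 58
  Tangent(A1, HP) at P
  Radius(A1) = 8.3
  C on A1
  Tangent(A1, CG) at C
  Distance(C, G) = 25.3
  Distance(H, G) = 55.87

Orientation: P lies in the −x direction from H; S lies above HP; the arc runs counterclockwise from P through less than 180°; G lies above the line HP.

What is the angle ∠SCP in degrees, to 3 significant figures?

49.5°

Checks: H = (0.00, 0.00) ✓; |SC| = 8.300 ✓; ∠(SC, CG) = 90.00° ✓; |CG| = 25.30 ✓; |HG| = 55.87 ✓.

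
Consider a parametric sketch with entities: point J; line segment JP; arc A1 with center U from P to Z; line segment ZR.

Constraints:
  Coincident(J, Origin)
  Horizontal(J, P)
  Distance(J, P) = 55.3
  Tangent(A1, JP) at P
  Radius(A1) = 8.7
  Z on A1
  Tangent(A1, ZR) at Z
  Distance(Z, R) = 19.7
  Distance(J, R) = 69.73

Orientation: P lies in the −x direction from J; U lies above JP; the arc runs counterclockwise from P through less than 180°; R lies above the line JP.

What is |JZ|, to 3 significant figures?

51.5

J is at the origin; J and P share the same y with |JP| = 55.3 and P on the −x side, so P = (-55.3, 0.00). The tangent condition forces UP to be normal to JP, so U = P + (0, 8.7) = (-55.3, 8.70). Since UZ ⟂ ZR (tangency), |UR| = √(8.7² + 19.7²) = 21.5 regardless of where Z sits on A1. So R lies on both circle(J, 69.73) and circle(U, 21.5); the above-JP intersection is R = (-63.6, 28.6). Z is the foot of the tangent from R: Z = (-49.3, 15.0).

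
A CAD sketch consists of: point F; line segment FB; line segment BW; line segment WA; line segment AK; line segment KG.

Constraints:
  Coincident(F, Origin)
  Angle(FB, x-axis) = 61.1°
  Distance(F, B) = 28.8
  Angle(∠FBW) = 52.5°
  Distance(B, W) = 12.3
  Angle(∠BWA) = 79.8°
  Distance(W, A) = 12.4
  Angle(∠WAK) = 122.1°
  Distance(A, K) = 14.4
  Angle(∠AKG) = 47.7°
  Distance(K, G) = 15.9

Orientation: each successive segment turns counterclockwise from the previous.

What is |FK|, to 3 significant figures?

21.4

F is at the origin; FB runs at 61.1° with length 28.8, so B = (13.9, 25.2). ∠FBW = 52.5° gives BW at -171° from the x-axis; with |BW| = 12.3, W = (1.76, 23.4). ∠BWA = 79.8° gives WA at -71.2° from the x-axis; with |WA| = 12.4, A = (5.75, 11.6). ∠WAK = 122.1° gives AK at -13.3° from the x-axis; with |AK| = 14.4, K = (19.8, 8.32). Then |FK| = |K − F| = 21.4.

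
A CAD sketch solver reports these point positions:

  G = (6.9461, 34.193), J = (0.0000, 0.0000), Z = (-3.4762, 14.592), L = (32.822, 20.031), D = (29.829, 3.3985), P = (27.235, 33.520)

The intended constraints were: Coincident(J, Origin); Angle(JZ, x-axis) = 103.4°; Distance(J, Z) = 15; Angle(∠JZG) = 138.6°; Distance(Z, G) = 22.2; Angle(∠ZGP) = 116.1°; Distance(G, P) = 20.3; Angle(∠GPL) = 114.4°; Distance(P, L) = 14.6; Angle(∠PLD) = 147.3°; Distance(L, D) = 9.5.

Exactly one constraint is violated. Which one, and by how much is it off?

Distance(L, D) = 9.5 — off by 7.40.

J = (0.00, 0.00) ✓; JZ at 103.4° ✓; |JZ| = 15.00 ✓; ∠JZG = 138.6° ✓; |ZG| = 22.20 ✓; ∠ZGP = 116.1° ✓; |GP| = 20.30 ✓; ∠GPL = 114.4° ✓; |PL| = 14.60 ✓; ∠PLD = 147.3° ✓; |LD| = 16.90 ✗.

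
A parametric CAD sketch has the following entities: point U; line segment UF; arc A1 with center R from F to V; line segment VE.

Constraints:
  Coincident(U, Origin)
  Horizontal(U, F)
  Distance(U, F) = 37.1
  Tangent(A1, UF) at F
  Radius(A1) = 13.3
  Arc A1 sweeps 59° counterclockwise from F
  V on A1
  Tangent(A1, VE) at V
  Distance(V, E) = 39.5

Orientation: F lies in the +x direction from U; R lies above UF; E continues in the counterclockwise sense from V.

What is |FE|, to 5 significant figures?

51.307

On A1, F sits at bearing -90° from R; a 59° counterclockwise sweep puts V at bearing -31°, so V = R + 13.3·(cos -31°, sin -31°) = (48.500, 6.4500). The tangent condition forces RV to be normal to VE, so VE runs along (−sin -31°, cos -31°); with |VE| = 39.5, E = (68.844, 40.308). Then |FE| = |E − F| = 51.307.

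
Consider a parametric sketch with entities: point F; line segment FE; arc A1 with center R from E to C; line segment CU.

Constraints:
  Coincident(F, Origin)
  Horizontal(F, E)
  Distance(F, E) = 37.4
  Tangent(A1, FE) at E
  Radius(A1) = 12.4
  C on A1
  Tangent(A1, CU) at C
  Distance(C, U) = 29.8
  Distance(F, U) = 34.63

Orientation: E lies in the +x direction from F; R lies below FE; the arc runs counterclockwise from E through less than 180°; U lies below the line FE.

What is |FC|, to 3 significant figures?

27.3

Checks: F = (0.00, 0.00) ✓; |RC| = 12.40 ✓; ∠(RC, CU) = 90.00° ✓; |CU| = 29.80 ✓; |FU| = 34.63 ✓.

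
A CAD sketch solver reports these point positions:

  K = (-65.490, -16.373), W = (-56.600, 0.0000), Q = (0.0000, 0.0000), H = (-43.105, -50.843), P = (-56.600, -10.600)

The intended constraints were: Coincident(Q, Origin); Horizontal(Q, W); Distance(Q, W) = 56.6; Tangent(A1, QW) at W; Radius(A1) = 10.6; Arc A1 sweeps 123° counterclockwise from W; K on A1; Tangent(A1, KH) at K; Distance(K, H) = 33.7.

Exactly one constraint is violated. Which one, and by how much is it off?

Distance(K, H) = 33.7 — off by 7.40.

Q = (0.00, 0.00) ✓; Q.y = 0.00, W.y = 0.00 ✓; |QW| = 56.60 ✓; ∠(PW, WQ) = 90.00° ✓; |PW| = 10.60 ✓; bearing(P→K) − bearing(P→W) = 123.0° ✓; |PK| = 10.60 ✓; ∠(PK, KH) = 90.00° ✓; |KH| = 41.10 ✗.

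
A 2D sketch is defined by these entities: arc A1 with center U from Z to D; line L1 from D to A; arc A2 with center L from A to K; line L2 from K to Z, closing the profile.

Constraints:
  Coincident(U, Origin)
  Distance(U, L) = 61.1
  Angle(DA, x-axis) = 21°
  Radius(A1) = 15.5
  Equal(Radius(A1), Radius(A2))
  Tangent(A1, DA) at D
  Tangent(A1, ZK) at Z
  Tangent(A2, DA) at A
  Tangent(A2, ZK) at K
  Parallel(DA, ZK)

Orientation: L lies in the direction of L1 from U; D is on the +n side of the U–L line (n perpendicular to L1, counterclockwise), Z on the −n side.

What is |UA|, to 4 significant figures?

63.04

The slot axis is L1's direction at 21.0°, so u = (cos 21.0°, sin 21.0°) = (0.9336, 0.3584) and n = (−sin 21.0°, cos 21.0°) = (-0.3584, 0.9336). U is at the origin and L lies 61.1 along u from U, so L = 61.1·u = (57.04, 21.90). Tangency of A1 to both parallel lines with radius 15.5 puts D and Z at U ± 15.5·n: D = (-5.555, 14.47), Z = (5.555, -14.47). Equal radii place A and K the same way about L: A = L + 15.5·n = (51.49, 36.37), K = L − 15.5·n = (62.60, 7.426). Then |UA| = |A − U| = 63.04.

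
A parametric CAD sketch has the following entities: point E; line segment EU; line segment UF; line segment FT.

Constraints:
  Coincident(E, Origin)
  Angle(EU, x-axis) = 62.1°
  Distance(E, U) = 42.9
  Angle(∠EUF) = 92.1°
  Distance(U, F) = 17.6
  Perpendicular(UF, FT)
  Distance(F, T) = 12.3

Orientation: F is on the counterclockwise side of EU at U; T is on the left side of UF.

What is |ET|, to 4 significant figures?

36.09

E is at the origin; EU runs at 62.1° with length 42.9, so U = 42.9·(cos 62.1°, sin 62.1°) = (20.07, 37.91). ∠EUF = 92.1°, so UF runs at 62.1° + (180° − 92.1°) = 150.0° from the x-axis; with |UF| = 17.6, F = U + 17.6·(cos 150.0°, sin 150.0°) = (4.832, 46.71). The perpendicularity gives FT at right angles to UF; with |FT| = 12.3 on the left of UF, T = F + 12.3·(-0.5000, -0.8660) = (-1.318, 36.06). Then |ET| = |T − E| = 36.09.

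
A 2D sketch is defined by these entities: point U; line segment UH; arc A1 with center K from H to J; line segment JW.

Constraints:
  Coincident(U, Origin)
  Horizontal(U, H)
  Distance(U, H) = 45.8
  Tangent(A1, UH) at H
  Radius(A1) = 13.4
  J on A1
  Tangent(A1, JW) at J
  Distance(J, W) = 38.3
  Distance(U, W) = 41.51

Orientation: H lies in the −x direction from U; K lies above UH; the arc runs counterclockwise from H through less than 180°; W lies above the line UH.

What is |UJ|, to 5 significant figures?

34.978

Checks: |KJ| = 13.40 ✓; ∠(KJ, JW) = 90.00° ✓; |JW| = 38.30 ✓; |UW| = 41.51 ✓.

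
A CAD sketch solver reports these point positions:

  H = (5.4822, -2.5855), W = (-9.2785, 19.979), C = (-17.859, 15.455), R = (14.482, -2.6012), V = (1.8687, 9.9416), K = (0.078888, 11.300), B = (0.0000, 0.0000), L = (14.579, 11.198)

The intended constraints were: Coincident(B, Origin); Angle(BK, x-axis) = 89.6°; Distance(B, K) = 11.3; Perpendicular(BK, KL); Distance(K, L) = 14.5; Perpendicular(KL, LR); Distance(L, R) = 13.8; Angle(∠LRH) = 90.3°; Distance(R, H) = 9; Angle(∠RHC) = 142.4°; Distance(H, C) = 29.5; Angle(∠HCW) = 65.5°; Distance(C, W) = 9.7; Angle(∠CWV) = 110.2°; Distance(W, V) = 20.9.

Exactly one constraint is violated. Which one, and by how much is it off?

Distance(W, V) = 20.9 — off by 5.90.

B = (0.00, 0.00) ✓; BK at 89.60° ✓; |BK| = 11.30 ✓; ∠(BK, KL) = 90.00° ✓; |KL| = 14.50 ✓; ∠(KL, LR) = 90.00° ✓; |LR| = 13.80 ✓; ∠LRH = 90.30° ✓; |RH| = 9.000 ✓; ∠RHC = 142.4° ✓; |HC| = 29.50 ✓; ∠HCW = 65.50° ✓; |CW| = 9.700 ✓; ∠CWV = 110.2° ✓; |WV| = 15.00 ✗.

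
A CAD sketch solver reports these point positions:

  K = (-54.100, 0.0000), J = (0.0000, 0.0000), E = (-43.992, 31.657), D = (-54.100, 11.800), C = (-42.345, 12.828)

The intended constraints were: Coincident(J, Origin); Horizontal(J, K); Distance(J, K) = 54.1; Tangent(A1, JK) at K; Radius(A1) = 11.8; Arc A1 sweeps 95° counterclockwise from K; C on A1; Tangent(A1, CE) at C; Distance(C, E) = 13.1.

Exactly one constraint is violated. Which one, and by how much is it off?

Distance(C, E) = 13.1 — off by 5.80.

J = (0.00, 0.00) ✓; J.y = 0.00, K.y = 0.00 ✓; |JK| = 54.10 ✓; ∠(DK, KJ) = 90.00° ✓; |DK| = 11.80 ✓; bearing(D→C) − bearing(D→K) = 95.00° ✓; |DC| = 11.80 ✓; ∠(DC, CE) = 90.00° ✓; |CE| = 18.90 ✗.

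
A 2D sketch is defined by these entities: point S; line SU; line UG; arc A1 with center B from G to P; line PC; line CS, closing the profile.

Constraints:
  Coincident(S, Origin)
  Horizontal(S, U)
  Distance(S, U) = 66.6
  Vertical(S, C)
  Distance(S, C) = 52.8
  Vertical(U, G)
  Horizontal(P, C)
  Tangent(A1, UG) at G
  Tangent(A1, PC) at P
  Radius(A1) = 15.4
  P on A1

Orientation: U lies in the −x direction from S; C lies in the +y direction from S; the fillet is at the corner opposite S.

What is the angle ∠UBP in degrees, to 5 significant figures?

157.62°

The virtual corner opposite S is at (-66.600, 52.800). Tangency of A1 to UG means the radius BG is perpendicular to UG and since A1 is tangent to PC there, BP ⟂ PC, with radius 15.4, so the center B sits 15.4 in from both sides at B = (-51.200, 37.400). That places the tangent points at G = (-66.600, 37.400) on UG and P = (-51.200, 52.800) on PC. Then cos ∠UBP = BU·BP / (|BU||BP|), giving 157.62°.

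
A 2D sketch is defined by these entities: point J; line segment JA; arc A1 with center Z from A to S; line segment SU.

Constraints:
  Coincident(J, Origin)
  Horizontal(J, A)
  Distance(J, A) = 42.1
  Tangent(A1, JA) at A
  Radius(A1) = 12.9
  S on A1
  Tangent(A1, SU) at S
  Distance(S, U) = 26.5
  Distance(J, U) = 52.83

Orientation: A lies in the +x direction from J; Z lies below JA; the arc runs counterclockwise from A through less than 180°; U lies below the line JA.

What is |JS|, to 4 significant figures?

32.87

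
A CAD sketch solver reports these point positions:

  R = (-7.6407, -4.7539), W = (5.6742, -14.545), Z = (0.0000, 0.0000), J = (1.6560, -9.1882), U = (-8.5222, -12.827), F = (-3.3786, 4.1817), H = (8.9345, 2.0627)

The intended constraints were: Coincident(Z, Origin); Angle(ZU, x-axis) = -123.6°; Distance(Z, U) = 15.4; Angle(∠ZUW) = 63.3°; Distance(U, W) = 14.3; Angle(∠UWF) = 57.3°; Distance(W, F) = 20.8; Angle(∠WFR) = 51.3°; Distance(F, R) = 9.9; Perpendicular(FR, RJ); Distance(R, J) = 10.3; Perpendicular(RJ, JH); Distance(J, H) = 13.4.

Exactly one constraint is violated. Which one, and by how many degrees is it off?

Perpendicular(RJ, JH) — off by 7.40°.

Z = (0.00, 0.00) ✓; ZU at -123.6° ✓; |ZU| = 15.40 ✓; ∠ZUW = 63.30° ✓; |UW| = 14.30 ✓; ∠UWF = 57.30° ✓; |WF| = 20.80 ✓; ∠WFR = 51.30° ✓; |FR| = 9.900 ✓; ∠(FR, RJ) = 90.00° ✓; |RJ| = 10.30 ✓; ∠(RJ, JH) = 82.60° ✗; |JH| = 13.40 ✓.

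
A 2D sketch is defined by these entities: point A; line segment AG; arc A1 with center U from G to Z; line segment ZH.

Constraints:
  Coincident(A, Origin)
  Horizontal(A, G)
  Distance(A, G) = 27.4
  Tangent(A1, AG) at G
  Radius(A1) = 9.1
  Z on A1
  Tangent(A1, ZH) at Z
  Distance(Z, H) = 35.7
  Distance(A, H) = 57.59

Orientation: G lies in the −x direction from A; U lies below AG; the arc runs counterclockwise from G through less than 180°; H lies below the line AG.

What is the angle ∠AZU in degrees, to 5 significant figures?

13.446°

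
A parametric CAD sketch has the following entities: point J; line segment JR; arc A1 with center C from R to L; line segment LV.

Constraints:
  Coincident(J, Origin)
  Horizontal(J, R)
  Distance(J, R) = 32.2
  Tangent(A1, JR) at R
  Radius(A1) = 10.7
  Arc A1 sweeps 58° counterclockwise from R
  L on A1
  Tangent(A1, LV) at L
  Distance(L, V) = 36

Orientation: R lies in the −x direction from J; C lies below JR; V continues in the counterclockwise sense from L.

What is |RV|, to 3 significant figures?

45.4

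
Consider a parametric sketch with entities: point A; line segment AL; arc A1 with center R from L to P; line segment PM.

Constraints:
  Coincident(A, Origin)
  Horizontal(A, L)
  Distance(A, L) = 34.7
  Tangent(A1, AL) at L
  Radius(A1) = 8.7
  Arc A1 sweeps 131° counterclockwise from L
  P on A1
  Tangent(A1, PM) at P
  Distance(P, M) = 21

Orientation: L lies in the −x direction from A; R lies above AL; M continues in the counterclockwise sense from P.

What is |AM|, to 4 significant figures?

51.69

On A1, L sits at bearing -90° from R; a 131° counterclockwise sweep puts P at bearing 41°, so P = R + 8.7·(cos 41°, sin 41°) = (-28.13, 14.41). Tangency of A1 to PM means the radius RP is perpendicular to PM, so PM runs along (−sin 41°, cos 41°); with |PM| = 21.0, M = (-41.91, 30.26). Then |AM| = |M − A| = 51.69.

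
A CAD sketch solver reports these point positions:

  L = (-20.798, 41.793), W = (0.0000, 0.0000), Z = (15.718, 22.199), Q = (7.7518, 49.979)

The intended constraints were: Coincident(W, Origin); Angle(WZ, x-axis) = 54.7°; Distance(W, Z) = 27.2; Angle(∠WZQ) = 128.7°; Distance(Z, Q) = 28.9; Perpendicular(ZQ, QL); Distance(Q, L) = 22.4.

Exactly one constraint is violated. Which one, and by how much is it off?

Distance(Q, L) = 22.4 — off by 7.30.

W = (0.00, 0.00) ✓; WZ at 54.70° ✓; |WZ| = 27.20 ✓; ∠WZQ = 128.7° ✓; |ZQ| = 28.90 ✓; ∠(ZQ, QL) = 90.00° ✓; |QL| = 29.70 ✗.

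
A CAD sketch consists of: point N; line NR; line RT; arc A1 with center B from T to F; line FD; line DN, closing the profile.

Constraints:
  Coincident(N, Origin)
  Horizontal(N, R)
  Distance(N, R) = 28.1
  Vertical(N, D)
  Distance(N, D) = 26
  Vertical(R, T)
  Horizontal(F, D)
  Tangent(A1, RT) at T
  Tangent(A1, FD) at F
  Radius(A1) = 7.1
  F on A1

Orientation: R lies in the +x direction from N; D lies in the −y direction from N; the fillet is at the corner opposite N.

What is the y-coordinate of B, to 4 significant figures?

-18.90

N is at the origin; N and R share the same y with |NR| = 28.1 and R on the +x side, so R = (28.10, 0.000). N and D share the same x with |ND| = 26.0 and D on the −y side, so D = (0.000, -26.00). The virtual corner opposite N is at (28.10, -26.00). Tangency of A1 to RT means the radius BT is perpendicular to RT and the tangent condition forces BF to be normal to FD, with radius 7.1, so the center B sits 7.1 in from both sides at B = (21.00, -18.90). So B.y = -18.90.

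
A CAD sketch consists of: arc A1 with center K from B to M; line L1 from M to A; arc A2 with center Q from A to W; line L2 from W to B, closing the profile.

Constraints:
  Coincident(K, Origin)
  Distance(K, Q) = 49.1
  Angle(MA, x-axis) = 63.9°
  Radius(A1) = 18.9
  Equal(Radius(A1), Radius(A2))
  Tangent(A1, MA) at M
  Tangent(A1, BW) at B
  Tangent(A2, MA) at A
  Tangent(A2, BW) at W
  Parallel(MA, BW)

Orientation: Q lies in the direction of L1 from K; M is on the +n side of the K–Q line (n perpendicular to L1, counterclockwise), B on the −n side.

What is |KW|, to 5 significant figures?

52.612

The slot axis is L1's direction at 63.9°, so u = (cos 63.9°, sin 63.9°) = (0.43994, 0.89803) and n = (−sin 63.9°, cos 63.9°) = (-0.89803, 0.43994). K is at the origin and Q lies 49.1 along u from K, so Q = 49.1·u = (21.601, 44.093). Tangency of A1 to both parallel lines with radius 18.9 puts M and B at K ± 18.9·n: M = (-16.973, 8.3149), B = (16.973, -8.3149). Equal radii place A and W the same way about Q: A = Q + 18.9·n = (4.6283, 52.408), W = Q − 18.9·n = (38.574, 35.778). Then |KW| = |W − K| = 52.612.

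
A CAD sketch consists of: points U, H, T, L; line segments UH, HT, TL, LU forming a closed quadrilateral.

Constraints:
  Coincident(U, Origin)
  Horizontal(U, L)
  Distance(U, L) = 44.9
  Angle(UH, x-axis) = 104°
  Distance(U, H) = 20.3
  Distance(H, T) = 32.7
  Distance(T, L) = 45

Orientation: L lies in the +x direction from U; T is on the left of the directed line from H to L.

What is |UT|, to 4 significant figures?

44.32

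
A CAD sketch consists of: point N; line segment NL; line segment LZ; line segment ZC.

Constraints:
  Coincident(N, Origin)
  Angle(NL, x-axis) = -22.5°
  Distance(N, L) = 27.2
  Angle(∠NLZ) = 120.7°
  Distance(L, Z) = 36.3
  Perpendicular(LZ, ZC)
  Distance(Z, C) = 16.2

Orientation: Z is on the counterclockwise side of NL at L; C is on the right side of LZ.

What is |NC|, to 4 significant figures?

63.92

N is at the origin; NL runs at -22.5° with length 27.2, so L = 27.2·(cos -22.5°, sin -22.5°) = (25.13, -10.41). ∠NLZ = 120.7°, so LZ runs at -22.5° + (180° − 120.7°) = 36.80° from the x-axis; with |LZ| = 36.3, Z = L + 36.3·(cos 36.80°, sin 36.80°) = (54.20, 11.34). The perpendicularity gives ZC at right angles to LZ; with |ZC| = 16.2 on the right of LZ, C = Z + 16.2·(0.5990, -0.8007) = (63.90, -1.636). Then |NC| = |C − N| = 63.92.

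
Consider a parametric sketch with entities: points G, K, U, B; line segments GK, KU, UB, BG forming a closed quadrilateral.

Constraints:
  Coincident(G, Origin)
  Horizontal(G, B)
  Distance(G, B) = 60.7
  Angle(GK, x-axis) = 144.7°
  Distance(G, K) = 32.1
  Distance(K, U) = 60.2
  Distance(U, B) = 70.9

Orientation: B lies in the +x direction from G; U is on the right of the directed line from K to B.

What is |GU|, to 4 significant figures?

35.87

G is at the origin; G and B share the same y with |GB| = 60.7 and B in +x, so B = (60.7, 0). GK runs at 144.7° with |GK| = 32.1, so K = (-26.20, 18.55). U is determined by |KU| = 60.2 and |UB| = 70.9 together: it lies at the intersection of circle(K, 60.2) and circle(B, 70.9). With |KB| = 88.86, the foot of the radical line on KB is 36.53 from K and the perpendicular offset is √(60.2² − 36.53²) = 47.85. Taking the right-of-KB solution: U = (-0.4569, -35.87).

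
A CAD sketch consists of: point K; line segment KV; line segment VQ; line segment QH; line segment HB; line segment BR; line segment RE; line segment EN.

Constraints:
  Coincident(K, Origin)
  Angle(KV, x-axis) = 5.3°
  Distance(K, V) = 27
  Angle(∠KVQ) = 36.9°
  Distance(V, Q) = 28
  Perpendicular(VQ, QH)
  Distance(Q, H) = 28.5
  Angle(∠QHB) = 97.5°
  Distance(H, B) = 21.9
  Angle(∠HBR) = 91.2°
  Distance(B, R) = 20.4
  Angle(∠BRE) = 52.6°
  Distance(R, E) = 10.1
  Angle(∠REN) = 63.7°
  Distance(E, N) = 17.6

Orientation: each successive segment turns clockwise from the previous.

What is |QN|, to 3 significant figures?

40.1

∠BRE = 52.6° gives RE at -166° from the x-axis; with |RE| = 10.1, E = (7.17, 6.28). ∠REN = 63.7° gives EN at 77.2° from the x-axis; with |EN| = 17.6, N = (11.1, 23.4). Then |QN| = |N − Q| = 40.1.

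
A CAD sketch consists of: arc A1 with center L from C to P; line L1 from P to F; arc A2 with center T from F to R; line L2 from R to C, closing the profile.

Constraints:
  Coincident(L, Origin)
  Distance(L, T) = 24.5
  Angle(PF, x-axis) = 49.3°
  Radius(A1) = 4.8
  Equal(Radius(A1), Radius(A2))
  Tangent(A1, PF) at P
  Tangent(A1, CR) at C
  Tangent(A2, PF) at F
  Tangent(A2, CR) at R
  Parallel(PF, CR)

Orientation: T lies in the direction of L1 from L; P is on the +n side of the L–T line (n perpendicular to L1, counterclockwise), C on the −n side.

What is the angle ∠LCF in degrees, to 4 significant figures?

68.60°

The slot axis is L1's direction at 49.3°, so u = (cos 49.3°, sin 49.3°) = (0.6521, 0.7581) and n = (−sin 49.3°, cos 49.3°) = (-0.7581, 0.6521). L is at the origin and T lies 24.5 along u from L, so T = 24.5·u = (15.98, 18.57). Tangency of A1 to both parallel lines with radius 4.8 puts P and C at L ± 4.8·n: P = (-3.639, 3.130), C = (3.639, -3.130). Equal radii place F and R the same way about T: F = T + 4.8·n = (12.34, 21.70), R = T − 4.8·n = (19.62, 15.44). Then cos ∠LCF = CL·CF / (|CL||CF|), giving 68.60°.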